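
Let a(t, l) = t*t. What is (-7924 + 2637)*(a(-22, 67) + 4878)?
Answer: -28348894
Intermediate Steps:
a(t, l) = t²
(-7924 + 2637)*(a(-22, 67) + 4878) = (-7924 + 2637)*((-22)² + 4878) = -5287*(484 + 4878) = -5287*5362 = -28348894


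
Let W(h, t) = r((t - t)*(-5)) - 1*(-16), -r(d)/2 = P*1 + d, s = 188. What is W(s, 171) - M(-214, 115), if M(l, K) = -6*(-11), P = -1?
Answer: -48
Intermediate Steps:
M(l, K) = 66
r(d) = 2 - 2*d (r(d) = -2*(-1*1 + d) = -2*(-1 + d) = 2 - 2*d)
W(h, t) = 18 (W(h, t) = (2 - 2*(t - t)*(-5)) - 1*(-16) = (2 - 0*(-5)) + 16 = (2 - 2*0) + 16 = (2 + 0) + 16 = 2 + 16 = 18)
W(s, 171) - M(-214, 115) = 18 - 1*66 = 18 - 66 = -48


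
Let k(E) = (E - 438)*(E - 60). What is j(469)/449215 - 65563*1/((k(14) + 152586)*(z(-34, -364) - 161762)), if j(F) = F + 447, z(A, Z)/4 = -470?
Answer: 1033002676541/506016471874108 ≈ 0.0020414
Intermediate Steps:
z(A, Z) = -1880 (z(A, Z) = 4*(-470) = -1880)
k(E) = (-438 + E)*(-60 + E)
j(F) = 447 + F
j(469)/449215 - 65563*1/((k(14) + 152586)*(z(-34, -364) - 161762)) = (447 + 469)/449215 - 65563*1/((-1880 - 161762)*((26280 + 14² - 498*14) + 152586)) = 916*(1/449215) - 65563*(-1/(163642*((26280 + 196 - 6972) + 152586))) = 916/449215 - 65563*(-1/(163642*(19504 + 152586))) = 916/449215 - 65563/(172090*(-163642)) = 916/449215 - 65563/(-28161151780) = 916/449215 - 65563*(-1/28161151780) = 916/449215 + 65563/28161151780 = 1033002676541/506016471874108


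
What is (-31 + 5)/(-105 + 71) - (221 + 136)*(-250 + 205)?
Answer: 273118/17 ≈ 16066.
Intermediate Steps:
(-31 + 5)/(-105 + 71) - (221 + 136)*(-250 + 205) = -26/(-34) - 357*(-45) = -26*(-1/34) - 1*(-16065) = 13/17 + 16065 = 273118/17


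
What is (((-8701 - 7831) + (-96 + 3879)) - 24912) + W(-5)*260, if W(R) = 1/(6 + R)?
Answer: -37401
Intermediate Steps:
(((-8701 - 7831) + (-96 + 3879)) - 24912) + W(-5)*260 = (((-8701 - 7831) + (-96 + 3879)) - 24912) + 260/(6 - 5) = ((-16532 + 3783) - 24912) + 260/1 = (-12749 - 24912) + 1*260 = -37661 + 260 = -37401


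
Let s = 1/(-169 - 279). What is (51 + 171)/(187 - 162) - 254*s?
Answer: 52903/5600 ≈ 9.4470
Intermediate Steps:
s = -1/448 (s = 1/(-448) = -1/448 ≈ -0.0022321)
(51 + 171)/(187 - 162) - 254*s = (51 + 171)/(187 - 162) - 254*(-1/448) = 222/25 + 127/224 = 52903/5600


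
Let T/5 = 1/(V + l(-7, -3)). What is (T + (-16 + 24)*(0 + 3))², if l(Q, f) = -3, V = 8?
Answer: 625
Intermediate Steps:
T = 1 (T = 5/(8 - 3) = 5/5 = 5*(⅕) = 1)
(T + (-16 + 24)*(0 + 3))² = (1 + (-16 + 24)*(0 + 3))² = (1 + 8*3)² = (1 + 24)² = 25² = 625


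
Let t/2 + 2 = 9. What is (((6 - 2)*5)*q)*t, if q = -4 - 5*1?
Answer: -2520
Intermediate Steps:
q = -9 (q = -4 - 5 = -9)
t = 14 (t = -4 + 2*9 = -4 + 18 = 14)
(((6 - 2)*5)*q)*t = (((6 - 2)*5)*(-9))*14 = ((4*5)*(-9))*14 = (20*(-9))*14 = -180*14 = -2520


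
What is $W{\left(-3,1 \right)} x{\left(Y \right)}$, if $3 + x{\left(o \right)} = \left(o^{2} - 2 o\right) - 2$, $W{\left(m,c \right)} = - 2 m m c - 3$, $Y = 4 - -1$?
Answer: $-210$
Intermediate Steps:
$Y = 5$ ($Y = 4 + 1 = 5$)
$W{\left(m,c \right)} = -3 - 2 c m^{2}$ ($W{\left(m,c \right)} = - 2 m^{2} c - 3 = - 2 c m^{2} - 3 = -3 - 2 c m^{2}$)
$x{\left(o \right)} = -5 + o^{2} - 2 o$ ($x{\left(o \right)} = -3 - \left(2 - o^{2} + 2 o\right) = -5 + o^{2} - 2 o$)
$W{\left(-3,1 \right)} x{\left(Y \right)} = \left(-3 - 2 \left(-3\right)^{2}\right) \left(-5 + 5^{2} - 10\right) = \left(-3 - 2 \cdot 9\right) \left(-5 + 25 - 10\right) = \left(-3 - 18\right) 10 = \left(-21\right) 10 = -210$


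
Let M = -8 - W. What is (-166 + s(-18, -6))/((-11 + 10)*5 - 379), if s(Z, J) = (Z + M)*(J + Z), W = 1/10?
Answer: -1151/960 ≈ -1.1990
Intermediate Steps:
W = ⅒ ≈ 0.10000
M = -81/10 (M = -8 - 1*⅒ = -8 - ⅒ = -81/10 ≈ -8.1000)
s(Z, J) = (-81/10 + Z)*(J + Z) (s(Z, J) = (Z - 81/10)*(J + Z) = (-81/10 + Z)*(J + Z))
(-166 + s(-18, -6))/((-11 + 10)*5 - 379) = (-166 + ((-18)² - 81/10*(-6) - 81/10*(-18) - 6*(-18)))/((-11 + 10)*5 - 379) = (-166 + (324 + 243/5 + 729/5 + 108))/(-1*5 - 379) = (-166 + 3132/5)/(-5 - 379) = (2302/5)/(-384) = (2302/5)*(-1/384) = -1151/960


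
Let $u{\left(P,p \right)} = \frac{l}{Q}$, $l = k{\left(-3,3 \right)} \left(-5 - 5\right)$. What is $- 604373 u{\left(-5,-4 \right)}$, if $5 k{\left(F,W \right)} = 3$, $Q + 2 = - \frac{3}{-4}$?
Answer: $- \frac{14504952}{5} \approx -2.901 \cdot 10^{6}$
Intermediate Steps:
$Q = - \frac{5}{4}$ ($Q = -2 - \frac{3}{-4} = -2 - - \frac{3}{4} = -2 + \frac{3}{4} = - \frac{5}{4} \approx -1.25$)
$k{\left(F,W \right)} = \frac{3}{5}$ ($k{\left(F,W \right)} = \frac{1}{5} \cdot 3 = \frac{3}{5}$)
$l = -6$ ($l = \frac{3 \left(-5 - 5\right)}{5} = \frac{3}{5} \left(-10\right) = -6$)
$u{\left(P,p \right)} = \frac{24}{5}$ ($u{\left(P,p \right)} = - \frac{6}{- \frac{5}{4}} = \left(-6\right) \left(- \frac{4}{5}\right) = \frac{24}{5}$)
$- 604373 u{\left(-5,-4 \right)} = \left(-604373\right) \frac{24}{5} = - \frac{14504952}{5}$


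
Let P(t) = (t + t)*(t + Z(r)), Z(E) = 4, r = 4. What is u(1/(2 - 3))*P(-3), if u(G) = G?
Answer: 6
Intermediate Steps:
P(t) = 2*t*(4 + t) (P(t) = (t + t)*(t + 4) = (2*t)*(4 + t) = 2*t*(4 + t))
u(1/(2 - 3))*P(-3) = (2*(-3)*(4 - 3))/(2 - 3) = (2*(-3)*1)/(-1) = -1*(-6) = 6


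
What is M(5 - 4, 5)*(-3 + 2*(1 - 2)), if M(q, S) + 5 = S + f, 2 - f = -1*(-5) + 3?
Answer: 30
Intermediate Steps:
f = -6 (f = 2 - (-1*(-5) + 3) = 2 - (5 + 3) = 2 - 1*8 = 2 - 8 = -6)
M(q, S) = -11 + S (M(q, S) = -5 + (S - 6) = -5 + (-6 + S) = -11 + S)
M(5 - 4, 5)*(-3 + 2*(1 - 2)) = (-11 + 5)*(-3 + 2*(1 - 2)) = -6*(-3 + 2*(-1)) = -6*(-3 - 2) = -6*(-5) = 30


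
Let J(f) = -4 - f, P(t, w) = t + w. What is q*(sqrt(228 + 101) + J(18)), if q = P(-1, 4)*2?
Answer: -132 + 6*sqrt(329) ≈ -23.170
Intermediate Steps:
q = 6 (q = (-1 + 4)*2 = 3*2 = 6)
q*(sqrt(228 + 101) + J(18)) = 6*(sqrt(228 + 101) + (-4 - 1*18)) = 6*(sqrt(329) + (-4 - 18)) = 6*(sqrt(329) - 22) = 6*(-22 + sqrt(329)) = -132 + 6*sqrt(329)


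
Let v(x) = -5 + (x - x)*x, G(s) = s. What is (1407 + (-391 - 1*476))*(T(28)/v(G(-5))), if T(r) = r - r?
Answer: 0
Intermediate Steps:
T(r) = 0
v(x) = -5 (v(x) = -5 + 0*x = -5 + 0 = -5)
(1407 + (-391 - 1*476))*(T(28)/v(G(-5))) = (1407 + (-391 - 1*476))*(0/(-5)) = (1407 + (-391 - 476))*(0*(-⅕)) = (1407 - 867)*0 = 540*0 = 0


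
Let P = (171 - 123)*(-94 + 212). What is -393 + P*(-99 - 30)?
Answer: -731049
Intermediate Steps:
P = 5664 (P = 48*118 = 5664)
-393 + P*(-99 - 30) = -393 + 5664*(-99 - 30) = -393 + 5664*(-129) = -393 - 730656 = -731049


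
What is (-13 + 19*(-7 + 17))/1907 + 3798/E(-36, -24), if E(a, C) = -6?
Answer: -1206954/1907 ≈ -632.91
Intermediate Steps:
(-13 + 19*(-7 + 17))/1907 + 3798/E(-36, -24) = (-13 + 19*(-7 + 17))/1907 + 3798/(-6) = (-13 + 19*10)*(1/1907) + 3798*(-⅙) = (-13 + 190)*(1/1907) - 633 = 177*(1/1907) - 633 = 177/1907 - 633 = -1206954/1907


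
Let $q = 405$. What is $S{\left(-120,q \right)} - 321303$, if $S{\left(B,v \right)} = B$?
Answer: $-321423$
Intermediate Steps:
$S{\left(-120,q \right)} - 321303 = -120 - 321303 = -321423$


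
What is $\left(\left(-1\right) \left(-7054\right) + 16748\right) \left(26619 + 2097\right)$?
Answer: $683498232$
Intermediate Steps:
$\left(\left(-1\right) \left(-7054\right) + 16748\right) \left(26619 + 2097\right) = \left(7054 + 16748\right) 28716 = 23802 \cdot 28716 = 683498232$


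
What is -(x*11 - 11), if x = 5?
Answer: -44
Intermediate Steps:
-(x*11 - 11) = -(5*11 - 11) = -(55 - 11) = -1*44 = -44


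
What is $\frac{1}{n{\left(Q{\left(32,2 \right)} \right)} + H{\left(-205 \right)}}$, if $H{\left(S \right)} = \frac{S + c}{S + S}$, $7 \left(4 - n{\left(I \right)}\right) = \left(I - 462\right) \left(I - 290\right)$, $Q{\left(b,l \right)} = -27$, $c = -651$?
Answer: $- \frac{1435}{31768929} \approx -4.517 \cdot 10^{-5}$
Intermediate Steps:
$n{\left(I \right)} = 4 - \frac{\left(-462 + I\right) \left(-290 + I\right)}{7}$ ($n{\left(I \right)} = 4 - \frac{\left(I - 462\right) \left(I - 290\right)}{7} = 4 - \frac{\left(-462 + I\right) \left(-290 + I\right)}{7}$)
$H{\left(S \right)} = \frac{-651 + S}{2 S}$ ($H{\left(S \right)} = \frac{S - 651}{S + S} = \frac{-651 + S}{2 S}$)
$\frac{1}{n{\left(Q{\left(32,2 \right)} \right)} + H{\left(-205 \right)}} = \frac{1}{\left(-19136 - \frac{\left(-27\right)^{2}}{7} + \frac{752}{7} \left(-27\right)\right) + \frac{-651 - 205}{2 \left(-205\right)}} = \frac{1}{\left(-19136 - \frac{729}{7} - \frac{20304}{7}\right) + \frac{1}{2} \left(- \frac{1}{205}\right) \left(-856\right)} = \frac{1}{\left(-19136 - \frac{729}{7} - \frac{20304}{7}\right) + \frac{428}{205}} = \frac{1}{- \frac{154985}{7} + \frac{428}{205}} = \frac{1}{- \frac{31768929}{1435}} = - \frac{1435}{31768929}$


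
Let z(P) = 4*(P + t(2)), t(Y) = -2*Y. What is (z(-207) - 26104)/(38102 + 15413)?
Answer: -26948/53515 ≈ -0.50356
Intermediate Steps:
z(P) = -16 + 4*P (z(P) = 4*(P - 2*2) = 4*(P - 4) = 4*(-4 + P) = -16 + 4*P)
(z(-207) - 26104)/(38102 + 15413) = ((-16 + 4*(-207)) - 26104)/(38102 + 15413) = ((-16 - 828) - 26104)/53515 = (-844 - 26104)*(1/53515) = -26948*1/53515 = -26948/53515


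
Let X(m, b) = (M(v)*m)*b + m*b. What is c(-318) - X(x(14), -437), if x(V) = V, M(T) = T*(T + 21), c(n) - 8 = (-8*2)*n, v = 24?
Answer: 6618654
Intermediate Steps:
c(n) = 8 - 16*n (c(n) = 8 + (-8*2)*n = 8 - 16*n)
M(T) = T*(21 + T)
X(m, b) = 1081*b*m (X(m, b) = ((24*(21 + 24))*m)*b + m*b = ((24*45)*m)*b + b*m = (1080*m)*b + b*m = 1080*b*m + b*m = 1081*b*m)
c(-318) - X(x(14), -437) = (8 - 16*(-318)) - 1081*(-437)*14 = (8 + 5088) - 1*(-6613558) = 5096 + 6613558 = 6618654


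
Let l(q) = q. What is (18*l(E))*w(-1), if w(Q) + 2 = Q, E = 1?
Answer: -54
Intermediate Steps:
w(Q) = -2 + Q
(18*l(E))*w(-1) = (18*1)*(-2 - 1) = 18*(-3) = -54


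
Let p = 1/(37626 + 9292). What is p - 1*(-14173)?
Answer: 664968815/46918 ≈ 14173.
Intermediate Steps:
p = 1/46918 ≈ 2.1314e-5
p - 1*(-14173) = 1/46918 - 1*(-14173) = 1/46918 + 14173 = 664968815/46918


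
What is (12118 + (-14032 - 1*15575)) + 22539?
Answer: 5050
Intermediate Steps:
(12118 + (-14032 - 1*15575)) + 22539 = (12118 + (-14032 - 15575)) + 22539 = (12118 - 29607) + 22539 = -17489 + 22539 = 5050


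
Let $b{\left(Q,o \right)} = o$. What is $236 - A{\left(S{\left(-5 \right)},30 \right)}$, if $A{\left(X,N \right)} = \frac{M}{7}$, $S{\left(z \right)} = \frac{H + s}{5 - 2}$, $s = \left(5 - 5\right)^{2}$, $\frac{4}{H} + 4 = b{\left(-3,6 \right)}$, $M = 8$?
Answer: $\frac{1644}{7} \approx 234.86$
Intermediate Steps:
$H = 2$ ($H = \frac{4}{-4 + 6} = \frac{4}{2} = 4 \cdot \frac{1}{2} = 2$)
$s = 0$ ($s = 0^{2} = 0$)
$S{\left(z \right)} = \frac{2}{3}$ ($S{\left(z \right)} = \frac{2 + 0}{5 - 2} = \frac{2}{3}$)
$A{\left(X,N \right)} = \frac{8}{7}$
$236 - A{\left(S{\left(-5 \right)},30 \right)} = 236 - \frac{8}{7} = \frac{1644}{7}$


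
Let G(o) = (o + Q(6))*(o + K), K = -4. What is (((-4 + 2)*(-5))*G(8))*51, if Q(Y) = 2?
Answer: 20400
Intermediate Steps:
G(o) = (-4 + o)*(2 + o) (G(o) = (o + 2)*(o - 4) = (2 + o)*(-4 + o) = (-4 + o)*(2 + o))
(((-4 + 2)*(-5))*G(8))*51 = (((-4 + 2)*(-5))*(-8 + 8² - 2*8))*51 = ((-2*(-5))*(-8 + 64 - 16))*51 = (10*40)*51 = 400*51 = 20400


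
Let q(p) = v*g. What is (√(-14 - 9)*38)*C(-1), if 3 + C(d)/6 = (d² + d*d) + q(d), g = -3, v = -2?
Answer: 1140*I*√23 ≈ 5467.3*I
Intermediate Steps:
q(p) = 6 (q(p) = -2*(-3) = 6)
C(d) = 18 + 12*d² (C(d) = -18 + 6*((d² + d*d) + 6) = -18 + 6*((d² + d²) + 6) = -18 + 6*(2*d² + 6) = -18 + 6*(6 + 2*d²) = -18 + (36 + 12*d²) = 18 + 12*d²)
(√(-14 - 9)*38)*C(-1) = (√(-14 - 9)*38)*(18 + 12*(-1)²) = (√(-23)*38)*(18 + 12*1) = ((I*√23)*38)*(18 + 12) = (38*I*√23)*30 = 1140*I*√23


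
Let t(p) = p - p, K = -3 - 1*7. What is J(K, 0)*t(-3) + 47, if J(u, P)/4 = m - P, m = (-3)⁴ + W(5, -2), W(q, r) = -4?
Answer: 47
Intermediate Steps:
m = 77 (m = (-3)⁴ - 4 = 81 - 4 = 77)
K = -10 (K = -3 - 7 = -10)
J(u, P) = 308 - 4*P (J(u, P) = 4*(77 - P) = 308 - 4*P)
t(p) = 0
J(K, 0)*t(-3) + 47 = (308 - 4*0)*0 + 47 = (308 + 0)*0 + 47 = 308*0 + 47 = 0 + 47 = 47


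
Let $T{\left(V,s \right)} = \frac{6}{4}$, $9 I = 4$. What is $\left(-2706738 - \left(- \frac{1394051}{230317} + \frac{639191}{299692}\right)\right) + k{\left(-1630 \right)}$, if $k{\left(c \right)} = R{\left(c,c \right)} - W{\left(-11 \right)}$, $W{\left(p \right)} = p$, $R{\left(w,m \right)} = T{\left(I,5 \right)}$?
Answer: $- \frac{186829189817400337}{69024162364} \approx -2.7067 \cdot 10^{6}$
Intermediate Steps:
$I = \frac{4}{9}$ ($I = \frac{1}{9} \cdot 4 = \frac{4}{9} \approx 0.44444$)
$T{\left(V,s \right)} = \frac{3}{2}$ ($T{\left(V,s \right)} = 6 \cdot \frac{1}{4} = \frac{3}{2}$)
$R{\left(w,m \right)} = \frac{3}{2}$
$k{\left(c \right)} = \frac{25}{2}$ ($k{\left(c \right)} = \frac{3}{2} - -11 = \frac{3}{2} + 11 = \frac{25}{2}$)
$\left(-2706738 - \left(- \frac{1394051}{230317} + \frac{639191}{299692}\right)\right) + k{\left(-1630 \right)} = \left(-2706738 - \left(- \frac{1394051}{230317} + \frac{639191}{299692}\right)\right) + \frac{25}{2} = \left(-2706738 - - \frac{270569378745}{69024162364}\right) + \frac{25}{2} = \left(-2706738 + \left(\frac{1394051}{230317} - \frac{639191}{299692}\right)\right) + \frac{25}{2} = \left(-2706738 + \frac{270569378745}{69024162364}\right) + \frac{25}{2} = - \frac{186830052619429887}{69024162364} + \frac{25}{2} = - \frac{186829189817400337}{69024162364}$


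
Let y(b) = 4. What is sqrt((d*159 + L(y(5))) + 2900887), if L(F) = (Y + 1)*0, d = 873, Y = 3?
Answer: sqrt(3039694) ≈ 1743.5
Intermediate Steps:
L(F) = 0 (L(F) = (3 + 1)*0 = 4*0 = 0)
sqrt((d*159 + L(y(5))) + 2900887) = sqrt((873*159 + 0) + 2900887) = sqrt((138807 + 0) + 2900887) = sqrt(138807 + 2900887) = sqrt(3039694)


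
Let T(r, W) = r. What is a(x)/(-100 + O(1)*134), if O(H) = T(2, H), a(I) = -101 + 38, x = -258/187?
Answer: -3/8 ≈ -0.37500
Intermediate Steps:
x = -258/187 (x = -258*1/187 = -258/187 ≈ -1.3797)
a(I) = -63
O(H) = 2
a(x)/(-100 + O(1)*134) = -63/(-100 + 2*134) = -63/(-100 + 268) = -63/168 = -63*1/168 = -3/8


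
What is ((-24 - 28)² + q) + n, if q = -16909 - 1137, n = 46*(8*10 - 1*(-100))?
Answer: -7062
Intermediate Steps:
n = 8280 (n = 46*(80 + 100) = 46*180 = 8280)
q = -18046
((-24 - 28)² + q) + n = ((-24 - 28)² - 18046) + 8280 = ((-52)² - 18046) + 8280 = (2704 - 18046) + 8280 = -15342 + 8280 = -7062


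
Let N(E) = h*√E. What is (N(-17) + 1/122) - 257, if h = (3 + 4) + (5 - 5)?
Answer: -31353/122 + 7*I*√17 ≈ -256.99 + 28.862*I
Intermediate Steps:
h = 7 (h = 7 + 0 = 7)
N(E) = 7*√E
(N(-17) + 1/122) - 257 = (7*√(-17) + 1/122) - 257 = (7*(I*√17) + 1/122) - 257 = (7*I*√17 + 1/122) - 257 = (1/122 + 7*I*√17) - 257 = -31353/122 + 7*I*√17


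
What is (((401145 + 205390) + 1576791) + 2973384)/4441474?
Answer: 2578355/2220737 ≈ 1.1610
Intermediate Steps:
(((401145 + 205390) + 1576791) + 2973384)/4441474 = ((606535 + 1576791) + 2973384)*(1/4441474) = (2183326 + 2973384)*(1/4441474) = 5156710*(1/4441474) = 2578355/2220737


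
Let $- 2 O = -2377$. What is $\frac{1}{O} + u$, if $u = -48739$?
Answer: $- \frac{115852601}{2377} \approx -48739.0$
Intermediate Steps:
$O = \frac{2377}{2}$ ($O = \left(- \frac{1}{2}\right) \left(-2377\right) = \frac{2377}{2} \approx 1188.5$)
$\frac{1}{O} + u = \frac{1}{\frac{2377}{2}} - 48739 = \frac{2}{2377} - 48739 = - \frac{115852601}{2377}$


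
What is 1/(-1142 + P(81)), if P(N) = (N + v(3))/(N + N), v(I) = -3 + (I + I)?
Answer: -27/30820 ≈ -0.00087605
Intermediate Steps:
v(I) = -3 + 2*I
P(N) = (3 + N)/(2*N) (P(N) = (N + (-3 + 2*3))/(N + N) = (N + (-3 + 6))/((2*N)) = (N + 3)*(1/(2*N)) = (3 + N)*(1/(2*N)) = (3 + N)/(2*N))
1/(-1142 + P(81)) = 1/(-1142 + (1/2)*(3 + 81)/81) = 1/(-1142 + (1/2)*(1/81)*84) = 1/(-1142 + 14/27) = 1/(-30820/27) = -27/30820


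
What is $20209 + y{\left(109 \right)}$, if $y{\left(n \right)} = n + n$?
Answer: $20427$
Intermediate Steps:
$y{\left(n \right)} = 2 n$
$20209 + y{\left(109 \right)} = 20209 + 2 \cdot 109 = 20209 + 218 = 20427$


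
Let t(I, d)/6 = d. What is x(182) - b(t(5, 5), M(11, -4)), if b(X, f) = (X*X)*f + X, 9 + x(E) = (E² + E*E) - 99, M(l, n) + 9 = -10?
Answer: 83210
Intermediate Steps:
M(l, n) = -19 (M(l, n) = -9 - 10 = -19)
t(I, d) = 6*d
x(E) = -108 + 2*E² (x(E) = -9 + ((E² + E*E) - 99) = -9 + ((E² + E²) - 99) = -9 + (2*E² - 99) = -9 + (-99 + 2*E²) = -108 + 2*E²)
b(X, f) = X + f*X² (b(X, f) = X²*f + X = f*X² + X = X + f*X²)
x(182) - b(t(5, 5), M(11, -4)) = (-108 + 2*182²) - 6*5*(1 + (6*5)*(-19)) = (-108 + 2*33124) - 30*(1 + 30*(-19)) = (-108 + 66248) - 30*(1 - 570) = 66140 - 30*(-569) = 66140 - 1*(-17070) = 66140 + 17070 = 83210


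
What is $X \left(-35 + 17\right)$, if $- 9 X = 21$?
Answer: $42$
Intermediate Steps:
$X = - \frac{7}{3}$ ($X = \left(- \frac{1}{9}\right) 21 = - \frac{7}{3} \approx -2.3333$)
$X \left(-35 + 17\right) = - \frac{7 \left(-35 + 17\right)}{3} = \left(- \frac{7}{3}\right) \left(-18\right) = 42$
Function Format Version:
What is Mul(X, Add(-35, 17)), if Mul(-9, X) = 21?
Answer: 42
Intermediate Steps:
X = Rational(-7, 3) (X = Mul(Rational(-1, 9), 21) = Rational(-7, 3) ≈ -2.3333)
Mul(X, Add(-35, 17)) = Mul(Rational(-7, 3), Add(-35, 17)) = Mul(Rational(-7, 3), -18) = 42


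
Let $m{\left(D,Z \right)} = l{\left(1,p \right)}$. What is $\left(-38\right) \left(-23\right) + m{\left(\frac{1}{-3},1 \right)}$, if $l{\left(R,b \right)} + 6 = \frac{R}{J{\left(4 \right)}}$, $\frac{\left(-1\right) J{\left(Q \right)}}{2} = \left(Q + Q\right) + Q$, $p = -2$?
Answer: $\frac{20831}{24} \approx 867.96$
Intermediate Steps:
$J{\left(Q \right)} = - 6 Q$ ($J{\left(Q \right)} = - 2 \left(\left(Q + Q\right) + Q\right) = - 2 \left(2 Q + Q\right) = - 2 \cdot 3 Q = - 6 Q$)
$l{\left(R,b \right)} = -6 - \frac{R}{24}$ ($l{\left(R,b \right)} = -6 + \frac{R}{\left(-6\right) 4} = -6 + \frac{R}{-24} = -6 + R \left(- \frac{1}{24}\right) = -6 - \frac{R}{24}$)
$m{\left(D,Z \right)} = - \frac{145}{24}$ ($m{\left(D,Z \right)} = -6 - \frac{1}{24} = - \frac{145}{24}$)
$\left(-38\right) \left(-23\right) + m{\left(\frac{1}{-3},1 \right)} = \left(-38\right) \left(-23\right) - \frac{145}{24} = 874 - \frac{145}{24} = \frac{20831}{24}$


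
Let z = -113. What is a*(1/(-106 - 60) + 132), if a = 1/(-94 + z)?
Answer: -21911/34362 ≈ -0.63765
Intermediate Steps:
a = -1/207 (a = 1/(-94 - 113) = 1/(-207) = -1/207 ≈ -0.0048309)
a*(1/(-106 - 60) + 132) = -(1/(-106 - 60) + 132)/207 = -(1/(-166) + 132)/207 = -(-1/166 + 132)/207 = -1/207*21911/166 = -21911/34362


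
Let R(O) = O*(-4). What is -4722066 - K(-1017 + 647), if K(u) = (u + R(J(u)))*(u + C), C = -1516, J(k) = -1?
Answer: -5412342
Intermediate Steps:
R(O) = -4*O
K(u) = (-1516 + u)*(4 + u) (K(u) = (u - 4*(-1))*(u - 1516) = (u + 4)*(-1516 + u) = (4 + u)*(-1516 + u) = (-1516 + u)*(4 + u))
-4722066 - K(-1017 + 647) = -4722066 - (-6064 + (-1017 + 647)**2 - 1512*(-1017 + 647)) = -4722066 - (-6064 + (-370)**2 - 1512*(-370)) = -4722066 - (-6064 + 136900 + 559440) = -4722066 - 1*690276 = -4722066 - 690276 = -5412342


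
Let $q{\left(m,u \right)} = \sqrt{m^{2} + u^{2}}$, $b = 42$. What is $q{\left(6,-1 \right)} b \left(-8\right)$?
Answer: $- 336 \sqrt{37} \approx -2043.8$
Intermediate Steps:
$q{\left(6,-1 \right)} b \left(-8\right) = \sqrt{6^{2} + \left(-1\right)^{2}} \cdot 42 \left(-8\right) = \sqrt{36 + 1} \cdot 42 \left(-8\right) = \sqrt{37} \cdot 42 \left(-8\right) = 42 \sqrt{37} \left(-8\right) = - 336 \sqrt{37}$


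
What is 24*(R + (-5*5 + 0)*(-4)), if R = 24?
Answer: 2976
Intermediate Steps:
24*(R + (-5*5 + 0)*(-4)) = 24*(24 + (-5*5 + 0)*(-4)) = 24*(24 + (-25 + 0)*(-4)) = 24*(24 - 25*(-4)) = 24*(24 + 100) = 24*124 = 2976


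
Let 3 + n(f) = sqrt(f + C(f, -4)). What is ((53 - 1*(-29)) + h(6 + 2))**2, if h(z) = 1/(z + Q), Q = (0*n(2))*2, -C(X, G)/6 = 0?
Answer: 431649/64 ≈ 6744.5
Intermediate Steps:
C(X, G) = 0 (C(X, G) = -6*0 = 0)
n(f) = -3 + sqrt(f) (n(f) = -3 + sqrt(f + 0) = -3 + sqrt(f))
Q = 0 (Q = (0*(-3 + sqrt(2)))*2 = 0*2 = 0)
h(z) = 1/z (h(z) = 1/(z + 0) = 1/z)
((53 - 1*(-29)) + h(6 + 2))**2 = ((53 - 1*(-29)) + 1/(6 + 2))**2 = ((53 + 29) + 1/8)**2 = (82 + 1/8)**2 = (657/8)**2 = 431649/64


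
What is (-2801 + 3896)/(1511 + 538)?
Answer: 365/683 ≈ 0.53441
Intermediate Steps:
(-2801 + 3896)/(1511 + 538) = 1095/2049 = 1095*(1/2049) = 365/683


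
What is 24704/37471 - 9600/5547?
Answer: -74229504/69283879 ≈ -1.0714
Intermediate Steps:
24704/37471 - 9600/5547 = 24704*(1/37471) - 9600*1/5547 = 24704/37471 - 3200/1849 = -74229504/69283879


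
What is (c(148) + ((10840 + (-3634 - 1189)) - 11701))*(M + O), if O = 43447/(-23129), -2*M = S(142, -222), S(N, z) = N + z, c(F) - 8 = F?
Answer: -4874109464/23129 ≈ -2.1074e+5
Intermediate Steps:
c(F) = 8 + F
M = 40 (M = -(142 - 222)/2 = -1/2*(-80) = 40)
O = -43447/23129 (O = 43447*(-1/23129) = -43447/23129 ≈ -1.8785)
(c(148) + ((10840 + (-3634 - 1189)) - 11701))*(M + O) = ((8 + 148) + ((10840 + (-3634 - 1189)) - 11701))*(40 - 43447/23129) = (156 + ((10840 - 4823) - 11701))*(881713/23129) = (156 + (6017 - 11701))*(881713/23129) = (156 - 5684)*(881713/23129) = -5528*881713/23129 = -4874109464/23129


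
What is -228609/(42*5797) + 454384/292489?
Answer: 14588357405/23737822262 ≈ 0.61456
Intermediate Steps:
-228609/(42*5797) + 454384/292489 = -228609/243474 + 454384*(1/292489) = -228609*1/243474 + 454384/292489 = -76203/81158 + 454384/292489 = 14588357405/23737822262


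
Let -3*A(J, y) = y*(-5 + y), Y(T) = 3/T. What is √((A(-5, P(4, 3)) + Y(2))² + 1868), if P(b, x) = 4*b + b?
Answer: √46281/2 ≈ 107.57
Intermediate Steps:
P(b, x) = 5*b
A(J, y) = -y*(-5 + y)/3
√((A(-5, P(4, 3)) + Y(2))² + 1868) = √(((5*4)*(5 - 5*4)/3 + 3/2)² + 1868) = √(((⅓)*20*(5 - 1*20) + 3*(½))² + 1868) = √(((⅓)*20*(5 - 20) + 3/2)² + 1868) = √(((⅓)*20*(-15) + 3/2)² + 1868) = √((-100 + 3/2)² + 1868) = √((-197/2)² + 1868) = √(38809/4 + 1868) = √(46281/4) = √46281/2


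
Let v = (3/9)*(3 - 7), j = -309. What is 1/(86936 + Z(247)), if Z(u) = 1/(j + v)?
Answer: 931/80937413 ≈ 1.1503e-5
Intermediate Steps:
v = -4/3 (v = (3*(1/9))*(-4) = (1/3)*(-4) = -4/3 ≈ -1.3333)
Z(u) = -3/931 (Z(u) = 1/(-309 - 4/3) = 1/(-931/3) = -3/931)
1/(86936 + Z(247)) = 1/(86936 - 3/931) = 1/(80937413/931) = 931/80937413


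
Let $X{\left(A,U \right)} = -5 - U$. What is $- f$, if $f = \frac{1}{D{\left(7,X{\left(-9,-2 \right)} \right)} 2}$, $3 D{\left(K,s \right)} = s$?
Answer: $\frac{1}{2} \approx 0.5$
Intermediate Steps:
$D{\left(K,s \right)} = \frac{s}{3}$
$f = - \frac{1}{2}$ ($f = \frac{1}{\frac{-5 - -2}{3} \cdot 2} = \frac{1}{\frac{-5 + 2}{3} \cdot 2} = \frac{1}{\frac{1}{3} \left(-3\right) 2} = \frac{1}{\left(-1\right) 2} = \frac{1}{-2} = - \frac{1}{2} \approx -0.5$)
$- f = \left(-1\right) \left(- \frac{1}{2}\right) = \frac{1}{2}$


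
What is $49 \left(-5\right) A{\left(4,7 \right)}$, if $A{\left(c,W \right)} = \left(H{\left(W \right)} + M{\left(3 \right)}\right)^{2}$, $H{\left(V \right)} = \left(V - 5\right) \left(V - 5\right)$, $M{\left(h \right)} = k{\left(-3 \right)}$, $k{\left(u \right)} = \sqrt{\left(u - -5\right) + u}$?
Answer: $-3675 - 1960 i \approx -3675.0 - 1960.0 i$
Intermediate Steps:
$k{\left(u \right)} = \sqrt{5 + 2 u}$ ($k{\left(u \right)} = \sqrt{\left(u + 5\right) + u} = \sqrt{\left(5 + u\right) + u} = \sqrt{5 + 2 u}$)
$M{\left(h \right)} = i$ ($M{\left(h \right)} = \sqrt{5 + 2 \left(-3\right)} = \sqrt{5 - 6} = \sqrt{-1} = i$)
$H{\left(V \right)} = \left(-5 + V\right)^{2}$ ($H{\left(V \right)} = \left(-5 + V\right) \left(-5 + V\right) = \left(-5 + V\right)^{2}$)
$A{\left(c,W \right)} = \left(i + \left(-5 + W\right)^{2}\right)^{2}$ ($A{\left(c,W \right)} = \left(\left(-5 + W\right)^{2} + i\right)^{2} = \left(i + \left(-5 + W\right)^{2}\right)^{2}$)
$49 \left(-5\right) A{\left(4,7 \right)} = 49 \left(-5\right) \left(i + \left(-5 + 7\right)^{2}\right)^{2} = - 245 \left(i + 2^{2}\right)^{2} = - 245 \left(i + 4\right)^{2} = - 245 \left(4 + i\right)^{2}$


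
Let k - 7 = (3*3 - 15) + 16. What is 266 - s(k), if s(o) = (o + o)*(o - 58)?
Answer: 1660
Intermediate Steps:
k = 17 (k = 7 + ((3*3 - 15) + 16) = 7 + ((9 - 15) + 16) = 7 + (-6 + 16) = 7 + 10 = 17)
s(o) = 2*o*(-58 + o) (s(o) = (2*o)*(-58 + o) = 2*o*(-58 + o))
266 - s(k) = 266 - 2*17*(-58 + 17) = 266 - 2*17*(-41) = 266 - 1*(-1394) = 266 + 1394 = 1660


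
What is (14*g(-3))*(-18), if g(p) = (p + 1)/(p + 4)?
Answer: 504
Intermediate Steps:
g(p) = (1 + p)/(4 + p)
(14*g(-3))*(-18) = (14*((1 - 3)/(4 - 3)))*(-18) = (14*(-2/1))*(-18) = (14*(1*(-2)))*(-18) = (14*(-2))*(-18) = -28*(-18) = 504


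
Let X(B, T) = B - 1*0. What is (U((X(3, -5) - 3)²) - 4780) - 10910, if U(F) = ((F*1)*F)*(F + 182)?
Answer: -15690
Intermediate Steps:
X(B, T) = B (X(B, T) = B + 0 = B)
U(F) = F²*(182 + F) (U(F) = (F*F)*(182 + F) = F²*(182 + F))
(U((X(3, -5) - 3)²) - 4780) - 10910 = (((3 - 3)²)²*(182 + (3 - 3)²) - 4780) - 10910 = ((0²)²*(182 + 0²) - 4780) - 10910 = (0²*(182 + 0) - 4780) - 10910 = (0*182 - 4780) - 10910 = (0 - 4780) - 10910 = -4780 - 10910 = -15690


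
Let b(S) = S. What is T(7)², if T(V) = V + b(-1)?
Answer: 36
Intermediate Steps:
T(V) = -1 + V (T(V) = V - 1 = -1 + V)
T(7)² = (-1 + 7)² = 6² = 36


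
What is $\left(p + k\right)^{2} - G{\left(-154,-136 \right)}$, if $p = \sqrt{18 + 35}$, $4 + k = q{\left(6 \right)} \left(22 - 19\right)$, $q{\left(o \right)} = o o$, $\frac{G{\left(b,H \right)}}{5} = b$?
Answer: $11639 + 208 \sqrt{53} \approx 13153.0$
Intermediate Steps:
$G{\left(b,H \right)} = 5 b$
$q{\left(o \right)} = o^{2}$
$k = 104$ ($k = -4 + 6^{2} \left(22 - 19\right) = -4 + 36 \left(22 - 19\right) = -4 + 36 \cdot 3 = -4 + 108 = 104$)
$p = \sqrt{53} \approx 7.2801$
$\left(p + k\right)^{2} - G{\left(-154,-136 \right)} = \left(\sqrt{53} + 104\right)^{2} - 5 \left(-154\right) = \left(104 + \sqrt{53}\right)^{2} - -770 = \left(104 + \sqrt{53}\right)^{2} + 770 = 770 + \left(104 + \sqrt{53}\right)^{2}$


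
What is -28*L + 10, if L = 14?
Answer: -382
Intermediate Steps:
-28*L + 10 = -28*14 + 10 = -392 + 10 = -382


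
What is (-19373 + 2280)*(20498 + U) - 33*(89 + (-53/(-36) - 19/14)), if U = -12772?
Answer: -11093330539/84 ≈ -1.3206e+8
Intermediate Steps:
(-19373 + 2280)*(20498 + U) - 33*(89 + (-53/(-36) - 19/14)) = (-19373 + 2280)*(20498 - 12772) - 33*(89 + (-53/(-36) - 19/14)) = -17093*7726 - 33*(89 + (-53*(-1/36) - 19*1/14)) = -132060518 - 33*(89 + (53/36 - 19/14)) = -132060518 - 33*(89 + 29/252) = -132060518 - 33*22457/252 = -132060518 - 1*247027/84 = -132060518 - 247027/84 = -11093330539/84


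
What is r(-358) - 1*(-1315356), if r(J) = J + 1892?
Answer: 1316890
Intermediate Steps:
r(J) = 1892 + J
r(-358) - 1*(-1315356) = (1892 - 358) - 1*(-1315356) = 1534 + 1315356 = 1316890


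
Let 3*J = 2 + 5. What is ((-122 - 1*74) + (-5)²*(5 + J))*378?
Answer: -4788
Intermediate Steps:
J = 7/3 (J = (2 + 5)/3 = (⅓)*7 = 7/3 ≈ 2.3333)
((-122 - 1*74) + (-5)²*(5 + J))*378 = ((-122 - 1*74) + (-5)²*(5 + 7/3))*378 = ((-122 - 74) + 25*(22/3))*378 = (-196 + 550/3)*378 = -38/3*378 = -4788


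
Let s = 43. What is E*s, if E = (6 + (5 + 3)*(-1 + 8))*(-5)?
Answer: -13330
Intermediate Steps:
E = -310 (E = (6 + 8*7)*(-5) = (6 + 56)*(-5) = 62*(-5) = -310)
E*s = -310*43 = -13330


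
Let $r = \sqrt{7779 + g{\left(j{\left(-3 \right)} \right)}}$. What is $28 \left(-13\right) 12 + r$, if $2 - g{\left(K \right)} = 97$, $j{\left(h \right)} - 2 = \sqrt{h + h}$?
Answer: $-4368 + 2 \sqrt{1921} \approx -4280.3$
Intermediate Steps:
$j{\left(h \right)} = 2 + \sqrt{2} \sqrt{h}$ ($j{\left(h \right)} = 2 + \sqrt{h + h} = 2 + \sqrt{2 h} = 2 + \sqrt{2} \sqrt{h}$)
$g{\left(K \right)} = -95$ ($g{\left(K \right)} = 2 - 97 = -95$)
$r = 2 \sqrt{1921}$ ($r = \sqrt{7779 - 95} = \sqrt{7684} = 2 \sqrt{1921} \approx 87.658$)
$28 \left(-13\right) 12 + r = 28 \left(-13\right) 12 + 2 \sqrt{1921} = \left(-364\right) 12 + 2 \sqrt{1921} = -4368 + 2 \sqrt{1921}$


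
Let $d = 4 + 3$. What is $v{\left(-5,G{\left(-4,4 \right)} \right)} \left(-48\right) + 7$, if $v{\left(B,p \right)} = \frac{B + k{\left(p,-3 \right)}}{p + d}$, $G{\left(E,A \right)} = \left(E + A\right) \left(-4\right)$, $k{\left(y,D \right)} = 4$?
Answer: $\frac{97}{7} \approx 13.857$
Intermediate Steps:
$G{\left(E,A \right)} = - 4 A - 4 E$ ($G{\left(E,A \right)} = \left(A + E\right) \left(-4\right) = - 4 A - 4 E$)
$d = 7$
$v{\left(B,p \right)} = \frac{4 + B}{7 + p}$ ($v{\left(B,p \right)} = \frac{B + 4}{p + 7} = \frac{4 + B}{7 + p}$)
$v{\left(-5,G{\left(-4,4 \right)} \right)} \left(-48\right) + 7 = \frac{4 - 5}{7 - 0} \left(-48\right) + 7 = \frac{1}{7 + \left(-16 + 16\right)} \left(-1\right) \left(-48\right) + 7 = \frac{1}{7 + 0} \left(-1\right) \left(-48\right) + 7 = \frac{1}{7} \left(-1\right) \left(-48\right) + 7 = \left(- \frac{1}{7}\right) \left(-48\right) + 7 = \frac{48}{7} + 7 = \frac{97}{7}$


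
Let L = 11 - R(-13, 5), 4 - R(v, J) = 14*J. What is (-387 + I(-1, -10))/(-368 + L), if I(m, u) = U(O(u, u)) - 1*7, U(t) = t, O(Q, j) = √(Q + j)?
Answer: 394/291 - 2*I*√5/291 ≈ 1.354 - 0.015368*I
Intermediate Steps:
R(v, J) = 4 - 14*J
L = 77 (L = 11 - (4 - 14*5) = 11 - (4 - 70) = 11 - 1*(-66) = 11 + 66 = 77)
I(m, u) = -7 + √2*√u (I(m, u) = √(u + u) - 1*7 = √(2*u) - 7 = √2*√u - 7 = -7 + √2*√u)
(-387 + I(-1, -10))/(-368 + L) = (-387 + (-7 + √2*√(-10)))/(-368 + 77) = (-387 + (-7 + √2*(I*√10)))/(-291) = (-387 + (-7 + 2*I*√5))*(-1/291) = (-394 + 2*I*√5)*(-1/291) = 394/291 - 2*I*√5/291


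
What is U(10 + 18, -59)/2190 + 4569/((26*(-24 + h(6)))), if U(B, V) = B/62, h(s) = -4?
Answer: -155089609/24711960 ≈ -6.2759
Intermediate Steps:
U(B, V) = B/62 (U(B, V) = B*(1/62) = B/62)
U(10 + 18, -59)/2190 + 4569/((26*(-24 + h(6)))) = ((10 + 18)/62)/2190 + 4569/((26*(-24 - 4))) = ((1/62)*28)*(1/2190) + 4569/((26*(-28))) = (14/31)*(1/2190) + 4569/(-728) = 7/33945 + 4569*(-1/728) = 7/33945 - 4569/728 = -155089609/24711960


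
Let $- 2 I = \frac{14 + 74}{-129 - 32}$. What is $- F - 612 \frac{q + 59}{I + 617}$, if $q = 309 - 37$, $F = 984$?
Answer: $- \frac{43468332}{33127} \approx -1312.2$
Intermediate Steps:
$q = 272$ ($q = 309 - 37 = 272$)
$I = \frac{44}{161}$ ($I = - \frac{\left(14 + 74\right) \frac{1}{-129 - 32}}{2} = - \frac{88 \frac{1}{-161}}{2} = - \frac{88 \left(- \frac{1}{161}\right)}{2} = \left(- \frac{1}{2}\right) \left(- \frac{88}{161}\right) = \frac{44}{161} \approx 0.27329$)
$- F - 612 \frac{q + 59}{I + 617} = \left(-1\right) 984 - 612 \frac{272 + 59}{\frac{44}{161} + 617} = -984 - 612 \frac{331}{\frac{99381}{161}} = -984 - 612 \cdot 331 \cdot \frac{161}{99381} = -984 - \frac{10871364}{33127} = - \frac{43468332}{33127}$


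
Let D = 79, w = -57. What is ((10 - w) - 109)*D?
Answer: -3318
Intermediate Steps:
((10 - w) - 109)*D = ((10 - 1*(-57)) - 109)*79 = ((10 + 57) - 109)*79 = (67 - 109)*79 = -42*79 = -3318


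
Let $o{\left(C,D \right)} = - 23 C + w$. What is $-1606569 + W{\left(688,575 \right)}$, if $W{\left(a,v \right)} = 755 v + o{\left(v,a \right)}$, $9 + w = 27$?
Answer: $-1185651$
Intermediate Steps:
$w = 18$ ($w = -9 + 27 = 18$)
$o{\left(C,D \right)} = 18 - 23 C$ ($o{\left(C,D \right)} = - 23 C + 18 = 18 - 23 C$)
$W{\left(a,v \right)} = 18 + 732 v$ ($W{\left(a,v \right)} = 755 v - \left(-18 + 23 v\right) = 18 + 732 v$)
$-1606569 + W{\left(688,575 \right)} = -1606569 + \left(18 + 732 \cdot 575\right) = -1606569 + \left(18 + 420900\right) = -1606569 + 420918 = -1185651$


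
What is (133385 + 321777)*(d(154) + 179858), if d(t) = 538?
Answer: 82109404152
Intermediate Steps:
(133385 + 321777)*(d(154) + 179858) = (133385 + 321777)*(538 + 179858) = 455162*180396 = 82109404152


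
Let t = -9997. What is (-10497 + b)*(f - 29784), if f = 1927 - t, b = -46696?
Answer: 1021466980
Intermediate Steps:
f = 11924 (f = 1927 - 1*(-9997) = 1927 + 9997 = 11924)
(-10497 + b)*(f - 29784) = (-10497 - 46696)*(11924 - 29784) = -57193*(-17860) = 1021466980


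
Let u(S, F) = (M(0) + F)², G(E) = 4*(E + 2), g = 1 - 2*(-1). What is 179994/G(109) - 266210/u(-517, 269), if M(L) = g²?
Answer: 287342897/714877 ≈ 401.95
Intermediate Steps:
g = 3 (g = 1 + 2 = 3)
M(L) = 9 (M(L) = 3² = 9)
G(E) = 8 + 4*E (G(E) = 4*(2 + E) = 8 + 4*E)
u(S, F) = (9 + F)²
179994/G(109) - 266210/u(-517, 269) = 179994/(8 + 4*109) - 266210/(9 + 269)² = 179994/(8 + 436) - 266210/(278²) = 179994/444 - 266210/77284 = 179994*(1/444) - 266210*1/77284 = 29999/74 - 133105/38642 = 287342897/714877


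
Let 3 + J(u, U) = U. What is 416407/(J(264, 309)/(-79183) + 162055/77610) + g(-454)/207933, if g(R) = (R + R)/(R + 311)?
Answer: 1170614117125988077162/5859168364123503 ≈ 1.9979e+5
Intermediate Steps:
J(u, U) = -3 + U
g(R) = 2*R/(311 + R) (g(R) = (2*R)/(311 + R) = 2*R/(311 + R))
416407/(J(264, 309)/(-79183) + 162055/77610) + g(-454)/207933 = 416407/((-3 + 309)/(-79183) + 162055/77610) + (2*(-454)/(311 - 454))/207933 = 416407/(306*(-1/79183) + 162055*(1/77610)) + (2*(-454)/(-143))*(1/207933) = 416407/(-306/79183 + 32411/15522) + (2*(-454)*(-1/143))*(1/207933) = 416407/(197050037/94544502) + (908/143)*(1/207933) = 416407*(94544502/197050037) + 908/29734419 = 39368992444314/197050037 + 908/29734419 = 1170614117125988077162/5859168364123503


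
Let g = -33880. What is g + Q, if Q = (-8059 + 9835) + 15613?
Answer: -16491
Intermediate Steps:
Q = 17389 (Q = 1776 + 15613 = 17389)
g + Q = -33880 + 17389 = -16491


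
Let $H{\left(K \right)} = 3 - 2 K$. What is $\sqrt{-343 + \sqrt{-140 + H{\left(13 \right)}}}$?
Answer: $\sqrt{-343 + i \sqrt{163}} \approx 0.3446 + 18.523 i$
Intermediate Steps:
$\sqrt{-343 + \sqrt{-140 + H{\left(13 \right)}}} = \sqrt{-343 + \sqrt{-140 + \left(3 - 26\right)}} = \sqrt{-343 + \sqrt{-140 - 23}} = \sqrt{-343 + \sqrt{-163}} = \sqrt{-343 + i \sqrt{163}}$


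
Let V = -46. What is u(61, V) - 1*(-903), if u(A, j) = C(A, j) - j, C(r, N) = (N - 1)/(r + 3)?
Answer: 60689/64 ≈ 948.27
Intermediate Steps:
C(r, N) = (-1 + N)/(3 + r)
u(A, j) = -j + (-1 + j)/(3 + A) (u(A, j) = (-1 + j)/(3 + A) - j = -j + (-1 + j)/(3 + A))
u(61, V) - 1*(-903) = (-1 - 46 - 1*(-46)*(3 + 61))/(3 + 61) - 1*(-903) = (-1 - 46 - 1*(-46)*64)/64 + 903 = (-1 - 46 + 2944)/64 + 903 = (1/64)*2897 + 903 = 2897/64 + 903 = 60689/64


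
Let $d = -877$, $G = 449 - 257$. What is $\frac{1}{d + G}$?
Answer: $- \frac{1}{685} \approx -0.0014599$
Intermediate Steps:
$G = 192$ ($G = 449 - 257 = 192$)
$\frac{1}{d + G} = \frac{1}{-877 + 192} = \frac{1}{-685} = - \frac{1}{685}$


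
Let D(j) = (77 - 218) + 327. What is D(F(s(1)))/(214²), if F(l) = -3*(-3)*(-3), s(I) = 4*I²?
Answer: 93/22898 ≈ 0.0040615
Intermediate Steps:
F(l) = -27 (F(l) = 9*(-3) = -27)
D(j) = 186 (D(j) = -141 + 327 = 186)
D(F(s(1)))/(214²) = 186/(214²) = 186/45796 = 186*(1/45796) = 93/22898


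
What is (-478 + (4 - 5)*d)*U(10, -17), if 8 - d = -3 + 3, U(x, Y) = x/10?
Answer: -486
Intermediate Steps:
U(x, Y) = x/10 (U(x, Y) = x*(⅒) = x/10)
d = 8 (d = 8 - (-3 + 3) = 8 - 1*0 = 8 + 0 = 8)
(-478 + (4 - 5)*d)*U(10, -17) = (-478 + (4 - 5)*8)*((⅒)*10) = (-478 - 1*8)*1 = (-478 - 8)*1 = -486*1 = -486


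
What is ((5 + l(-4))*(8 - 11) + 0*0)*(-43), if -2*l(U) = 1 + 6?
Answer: 387/2 ≈ 193.50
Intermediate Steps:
l(U) = -7/2 (l(U) = -(1 + 6)/2 = -½*7 = -7/2)
((5 + l(-4))*(8 - 11) + 0*0)*(-43) = ((5 - 7/2)*(8 - 11) + 0*0)*(-43) = ((3/2)*(-3) + 0)*(-43) = (-9/2 + 0)*(-43) = -9/2*(-43) = 387/2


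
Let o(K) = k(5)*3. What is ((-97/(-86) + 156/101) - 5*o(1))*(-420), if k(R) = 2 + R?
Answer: 186651570/4343 ≈ 42978.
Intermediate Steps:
o(K) = 21 (o(K) = (2 + 5)*3 = 7*3 = 21)
((-97/(-86) + 156/101) - 5*o(1))*(-420) = ((-97/(-86) + 156/101) - 5*21)*(-420) = ((-97*(-1/86) + 156*(1/101)) - 105)*(-420) = ((97/86 + 156/101) - 105)*(-420) = (23213/8686 - 105)*(-420) = -888817/8686*(-420) = 186651570/4343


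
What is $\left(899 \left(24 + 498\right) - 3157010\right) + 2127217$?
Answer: $-560515$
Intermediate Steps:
$\left(899 \left(24 + 498\right) - 3157010\right) + 2127217 = \left(899 \cdot 522 - 3157010\right) + 2127217 = \left(469278 - 3157010\right) + 2127217 = -2687732 + 2127217 = -560515$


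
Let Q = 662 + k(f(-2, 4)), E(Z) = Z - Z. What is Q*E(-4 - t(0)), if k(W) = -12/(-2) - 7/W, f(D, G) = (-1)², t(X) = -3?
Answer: 0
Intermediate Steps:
f(D, G) = 1
k(W) = 6 - 7/W (k(W) = -12*(-½) - 7/W = 6 - 7/W)
E(Z) = 0
Q = 661 (Q = 662 + (6 - 7/1) = 662 + (6 - 7*1) = 662 + (6 - 7) = 662 - 1 = 661)
Q*E(-4 - t(0)) = 661*0 = 0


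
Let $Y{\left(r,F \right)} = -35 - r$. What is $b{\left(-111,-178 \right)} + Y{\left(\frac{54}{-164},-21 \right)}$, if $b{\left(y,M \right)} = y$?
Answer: $- \frac{11945}{82} \approx -145.67$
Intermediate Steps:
$b{\left(-111,-178 \right)} + Y{\left(\frac{54}{-164},-21 \right)} = -111 - \left(35 + \frac{54}{-164}\right) = -111 - \left(35 + 54 \left(- \frac{1}{164}\right)\right) = -111 - \frac{2843}{82} = - \frac{11945}{82}$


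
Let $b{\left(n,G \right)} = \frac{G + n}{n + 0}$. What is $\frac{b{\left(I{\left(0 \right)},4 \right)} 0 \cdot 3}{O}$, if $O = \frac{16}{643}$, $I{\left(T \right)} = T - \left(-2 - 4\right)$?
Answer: $0$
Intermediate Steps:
$I{\left(T \right)} = 6 + T$ ($I{\left(T \right)} = T - \left(-2 - 4\right) = T - -6 = T + 6 = 6 + T$)
$b{\left(n,G \right)} = \frac{G + n}{n}$
$O = \frac{16}{643}$ ($O = 16 \cdot \frac{1}{643} = \frac{16}{643} \approx 0.024883$)
$\frac{b{\left(I{\left(0 \right)},4 \right)} 0 \cdot 3}{O} = \frac{\frac{4 + \left(6 + 0\right)}{6 + 0} \cdot 0 \cdot 3}{\frac{16}{643}} = \frac{4 + 6}{6} \cdot 0 \cdot 3 \cdot \frac{643}{16} = \frac{1}{6} \cdot 10 \cdot 0 \cdot 3 \cdot \frac{643}{16} = \frac{5}{3} \cdot 0 \cdot 3 \cdot \frac{643}{16} = 0 \cdot 3 \cdot \frac{643}{16} = 0 \cdot \frac{643}{16} = 0$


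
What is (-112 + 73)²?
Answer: 1521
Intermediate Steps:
(-112 + 73)² = (-39)² = 1521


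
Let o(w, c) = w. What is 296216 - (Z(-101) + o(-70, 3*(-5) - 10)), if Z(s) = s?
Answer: 296387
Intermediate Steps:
296216 - (Z(-101) + o(-70, 3*(-5) - 10)) = 296216 - (-101 - 70) = 296216 - 1*(-171) = 296216 + 171 = 296387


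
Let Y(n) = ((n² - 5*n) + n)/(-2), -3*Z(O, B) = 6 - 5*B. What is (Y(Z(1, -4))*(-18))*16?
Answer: 15808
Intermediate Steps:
Z(O, B) = -2 + 5*B/3 (Z(O, B) = -(6 - 5*B)/3 = -2 + 5*B/3)
Y(n) = 2*n - n²/2 (Y(n) = (n² - 4*n)*(-½) = 2*n - n²/2)
(Y(Z(1, -4))*(-18))*16 = (((-2 + (5/3)*(-4))*(4 - (-2 + (5/3)*(-4)))/2)*(-18))*16 = (((-2 - 20/3)*(4 - (-2 - 20/3))/2)*(-18))*16 = (((½)*(-26/3)*(4 - 1*(-26/3)))*(-18))*16 = (((½)*(-26/3)*(4 + 26/3))*(-18))*16 = (((½)*(-26/3)*(38/3))*(-18))*16 = -494/9*(-18)*16 = 988*16 = 15808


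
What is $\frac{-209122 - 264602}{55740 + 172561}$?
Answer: $- \frac{473724}{228301} \approx -2.075$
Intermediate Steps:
$\frac{-209122 - 264602}{55740 + 172561} = - \frac{473724}{228301}$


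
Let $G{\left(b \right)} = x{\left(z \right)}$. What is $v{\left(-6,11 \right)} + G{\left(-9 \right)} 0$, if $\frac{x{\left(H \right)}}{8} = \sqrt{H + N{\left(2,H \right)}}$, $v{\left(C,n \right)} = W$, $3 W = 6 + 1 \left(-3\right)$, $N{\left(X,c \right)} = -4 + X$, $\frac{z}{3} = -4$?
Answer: $1$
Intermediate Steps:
$z = -12$ ($z = 3 \left(-4\right) = -12$)
$W = 1$ ($W = \frac{6 + 1 \left(-3\right)}{3} = \frac{6 - 3}{3} = \frac{1}{3} \cdot 3 = 1$)
$v{\left(C,n \right)} = 1$
$x{\left(H \right)} = 8 \sqrt{-2 + H}$ ($x{\left(H \right)} = 8 \sqrt{H + \left(-4 + 2\right)} = 8 \sqrt{H - 2} = 8 \sqrt{-2 + H}$)
$G{\left(b \right)} = 8 i \sqrt{14}$ ($G{\left(b \right)} = 8 \sqrt{-2 - 12} = 8 \sqrt{-14} = 8 i \sqrt{14}$)
$v{\left(-6,11 \right)} + G{\left(-9 \right)} 0 = 1 + 8 i \sqrt{14} \cdot 0 = 1 + 0 = 1$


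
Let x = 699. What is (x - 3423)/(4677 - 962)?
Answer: -2724/3715 ≈ -0.73324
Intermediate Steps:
(x - 3423)/(4677 - 962) = (699 - 3423)/(4677 - 962) = -2724/3715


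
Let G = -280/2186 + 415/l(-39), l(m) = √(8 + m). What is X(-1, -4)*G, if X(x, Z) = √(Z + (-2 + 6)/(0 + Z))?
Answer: 415*√155/31 - 140*I*√5/1093 ≈ 166.67 - 0.28641*I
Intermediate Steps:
G = -140/1093 - 415*I*√31/31 (G = -280/2186 + 415/(√(8 - 39)) = -280*1/2186 + 415/(√(-31)) = -140/1093 + 415/((I*√31)) = -140/1093 + 415*(-I*√31/31) = -140/1093 - 415*I*√31/31 ≈ -0.12809 - 74.536*I)
X(x, Z) = √(Z + 4/Z)
X(-1, -4)*G = √(-4 + 4/(-4))*(-140/1093 - 415*I*√31/31) = √(-4 + 4*(-¼))*(-140/1093 - 415*I*√31/31) = √(-4 - 1)*(-140/1093 - 415*I*√31/31) = √(-5)*(-140/1093 - 415*I*√31/31) = (I*√5)*(-140/1093 - 415*I*√31/31) = I*√5*(-140/1093 - 415*I*√31/31)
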